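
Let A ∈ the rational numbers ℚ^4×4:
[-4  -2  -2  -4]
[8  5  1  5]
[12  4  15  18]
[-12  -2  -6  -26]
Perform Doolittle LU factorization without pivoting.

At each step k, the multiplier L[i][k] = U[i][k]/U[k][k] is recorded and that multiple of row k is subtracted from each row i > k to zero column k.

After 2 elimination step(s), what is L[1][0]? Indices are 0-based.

Step 1: pivot at (0,0) is -4.
  row1 ← row1 − (-2)·row0  ⇒  L[1][0]=-2, U row1=(0, 1, -3, -3)
  row2 ← row2 − (-3)·row0  ⇒  L[2][0]=-3, U row2=(0, -2, 9, 6)
  row3 ← row3 − (3)·row0  ⇒  L[3][0]=3, U row3=(0, 4, 0, -14)
Step 2: pivot at (1,1) is 1.
  row2 ← row2 − (-2)·row1  ⇒  L[2][1]=-2, U row2=(0, 0, 3, 0)
  row3 ← row3 − (4)·row1  ⇒  L[3][1]=4, U row3=(0, 0, 12, -2)

L[1][0] = -2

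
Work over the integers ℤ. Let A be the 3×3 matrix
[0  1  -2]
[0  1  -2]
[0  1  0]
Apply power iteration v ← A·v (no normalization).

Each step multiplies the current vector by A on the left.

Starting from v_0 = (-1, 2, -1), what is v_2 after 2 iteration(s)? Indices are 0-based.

v_0 = (-1, 2, -1).
v_1 = A·v_0 = (4, 4, 2).
v_2 = A·v_1 = (0, 0, 4).

v_2 = (0, 0, 4)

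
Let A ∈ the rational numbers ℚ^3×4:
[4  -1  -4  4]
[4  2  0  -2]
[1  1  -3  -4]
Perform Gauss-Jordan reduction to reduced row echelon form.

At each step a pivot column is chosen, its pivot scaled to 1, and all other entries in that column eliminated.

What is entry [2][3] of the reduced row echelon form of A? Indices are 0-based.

pivot(0,0)=4: scale R0 → (1, -1/4, -1, 1)
  clear (1,0): R1 −= (4)R0 → (0, 3, 4, -6)
  clear (2,0): R2 −= (1)R0 → (0, 5/4, -2, -5)
pivot(1,1)=3: scale R1 → (0, 1, 4/3, -2)
  clear (0,1): R0 −= (-1/4)R1 → (1, 0, -2/3, 1/2)
  clear (2,1): R2 −= (5/4)R1 → (0, 0, -11/3, -5/2)
pivot(2,2)=-11/3: scale R2 → (0, 0, 1, 15/22)
  clear (0,2): R0 −= (-2/3)R2 → (1, 0, 0, 21/22)
  clear (1,2): R1 −= (4/3)R2 → (0, 1, 0, -32/11)

M[2][3] = 15/22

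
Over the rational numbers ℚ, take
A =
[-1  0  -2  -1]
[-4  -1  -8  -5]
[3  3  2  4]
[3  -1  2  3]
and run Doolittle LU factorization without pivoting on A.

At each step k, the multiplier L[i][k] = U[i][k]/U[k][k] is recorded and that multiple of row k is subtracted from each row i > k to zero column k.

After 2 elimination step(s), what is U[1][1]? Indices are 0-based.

U[1][1] = -1

[col 0] pivot -1
  R1 -= 4*R0 → (0, -1, 0, -1)  (L[1][0] := 4)
  R2 -= -3*R0 → (0, 3, -4, 1)  (L[2][0] := -3)
  R3 -= -3*R0 → (0, -1, -4, 0)  (L[3][0] := -3)
[col 1] pivot -1
  R2 -= -3*R1 → (0, 0, -4, -2)  (L[2][1] := -3)
  R3 -= 1*R1 → (0, 0, -4, 1)  (L[3][1] := 1)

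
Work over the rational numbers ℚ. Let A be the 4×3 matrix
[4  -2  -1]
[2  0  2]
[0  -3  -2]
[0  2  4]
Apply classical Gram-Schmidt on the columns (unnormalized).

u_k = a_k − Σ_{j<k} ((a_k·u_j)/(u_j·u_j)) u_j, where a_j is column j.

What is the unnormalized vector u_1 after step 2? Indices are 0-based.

u_1 = (-2/5, 4/5, -3, 2)

Step 1: u_0 = a_0 = (4, 2, 0, 0).
Step 2: u_1 = a_1 − (-2/5)·u_0 = (-2/5, 4/5, -3, 2).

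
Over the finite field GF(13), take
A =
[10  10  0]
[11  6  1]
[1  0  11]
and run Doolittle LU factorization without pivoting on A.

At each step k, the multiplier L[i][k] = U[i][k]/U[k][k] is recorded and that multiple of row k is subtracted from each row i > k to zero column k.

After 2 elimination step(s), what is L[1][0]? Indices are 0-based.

L[1][0] = 5

[col 0] pivot 10
  R1 -= 5*R0 → (0, 8, 1)  (L[1][0] := 5)
  R2 -= 4*R0 → (0, 12, 11)  (L[2][0] := 4)
[col 1] pivot 8
  R2 -= 8*R1 → (0, 0, 3)  (L[2][1] := 8)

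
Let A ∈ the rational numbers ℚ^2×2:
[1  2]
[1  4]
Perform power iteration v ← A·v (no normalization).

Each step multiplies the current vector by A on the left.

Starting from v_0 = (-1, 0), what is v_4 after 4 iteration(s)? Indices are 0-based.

v_4 = (-59, -105)

v_0 = (-1, 0).
v_1 = A·v_0 = (-1, -1).
v_2 = A·v_1 = (-3, -5).
v_3 = A·v_2 = (-13, -23).
v_4 = A·v_3 = (-59, -105).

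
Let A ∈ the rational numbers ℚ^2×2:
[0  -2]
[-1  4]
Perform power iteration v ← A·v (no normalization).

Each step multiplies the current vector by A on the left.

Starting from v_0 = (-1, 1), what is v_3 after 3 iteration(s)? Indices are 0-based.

v_3 = (-44, 98)

v_0 = (-1, 1).
v_1 = A·v_0 = (-2, 5).
v_2 = A·v_1 = (-10, 22).
v_3 = A·v_2 = (-44, 98).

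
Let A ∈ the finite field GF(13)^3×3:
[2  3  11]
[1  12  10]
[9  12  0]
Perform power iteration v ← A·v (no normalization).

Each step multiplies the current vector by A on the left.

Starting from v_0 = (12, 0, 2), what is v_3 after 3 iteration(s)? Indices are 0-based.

v_3 = (5, 7, 6)

v_0 = (12, 0, 2).
v_1 = A·v_0 = (7, 6, 4).
v_2 = A·v_1 = (11, 2, 5).
v_3 = A·v_2 = (5, 7, 6).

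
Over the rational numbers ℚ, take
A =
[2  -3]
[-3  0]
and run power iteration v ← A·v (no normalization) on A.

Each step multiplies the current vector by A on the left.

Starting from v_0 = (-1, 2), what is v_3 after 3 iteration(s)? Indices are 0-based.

v_3 = (-122, 75)

v_0 = (-1, 2).
v_1 = A·v_0 = (-8, 3).
v_2 = A·v_1 = (-25, 24).
v_3 = A·v_2 = (-122, 75).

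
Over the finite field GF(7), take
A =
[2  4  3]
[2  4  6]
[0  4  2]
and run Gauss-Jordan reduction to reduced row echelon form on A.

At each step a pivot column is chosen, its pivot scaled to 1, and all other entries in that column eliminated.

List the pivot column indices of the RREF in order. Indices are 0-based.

pivot columns: 0, 1, 2

[1] R0 /= 2  ⇒  (1, 2, 5)
     R1 -= 2·R0  ⇒  (0, 0, 3)
[2] R1 <-> R2
[2] R1 /= 4  ⇒  (0, 1, 4)
     R0 -= 2·R1  ⇒  (1, 0, 4)
[3] R2 /= 3  ⇒  (0, 0, 1)
     R0 -= 4·R2  ⇒  (1, 0, 0)
     R1 -= 4·R2  ⇒  (0, 1, 0)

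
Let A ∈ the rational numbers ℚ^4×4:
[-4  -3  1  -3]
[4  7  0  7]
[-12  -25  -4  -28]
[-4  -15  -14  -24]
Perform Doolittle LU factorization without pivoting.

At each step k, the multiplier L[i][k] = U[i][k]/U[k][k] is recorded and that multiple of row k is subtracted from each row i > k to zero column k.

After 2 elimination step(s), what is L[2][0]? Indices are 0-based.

Step 1: pivot at (0,0) is -4.
  row1 ← row1 − (-1)·row0  ⇒  L[1][0]=-1, U row1=(0, 4, 1, 4)
  row2 ← row2 − (3)·row0  ⇒  L[2][0]=3, U row2=(0, -16, -7, -19)
  row3 ← row3 − (1)·row0  ⇒  L[3][0]=1, U row3=(0, -12, -15, -21)
Step 2: pivot at (1,1) is 4.
  row2 ← row2 − (-4)·row1  ⇒  L[2][1]=-4, U row2=(0, 0, -3, -3)
  row3 ← row3 − (-3)·row1  ⇒  L[3][1]=-3, U row3=(0, 0, -12, -9)

L[2][0] = 3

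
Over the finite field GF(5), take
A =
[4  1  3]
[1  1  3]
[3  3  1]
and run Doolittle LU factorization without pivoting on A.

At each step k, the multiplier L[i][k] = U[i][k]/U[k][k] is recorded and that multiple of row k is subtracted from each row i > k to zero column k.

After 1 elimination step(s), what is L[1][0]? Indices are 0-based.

L[1][0] = 4

k=0: U[0][0]=4
  eliminate (1,0): mult=4, new row 1: (0, 2, 1); set L[1][0]=4
  eliminate (2,0): mult=2, new row 2: (0, 1, 0); set L[2][0]=2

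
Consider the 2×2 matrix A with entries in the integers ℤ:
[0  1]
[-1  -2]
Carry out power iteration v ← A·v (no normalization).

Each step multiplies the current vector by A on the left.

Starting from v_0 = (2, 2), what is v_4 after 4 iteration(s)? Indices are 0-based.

v_4 = (-14, 18)

v_0 = (2, 2).
v_1 = A·v_0 = (2, -6).
v_2 = A·v_1 = (-6, 10).
v_3 = A·v_2 = (10, -14).
v_4 = A·v_3 = (-14, 18).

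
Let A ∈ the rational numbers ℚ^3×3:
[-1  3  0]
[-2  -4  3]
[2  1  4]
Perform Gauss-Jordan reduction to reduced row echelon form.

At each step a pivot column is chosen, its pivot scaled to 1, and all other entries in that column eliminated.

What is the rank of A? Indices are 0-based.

step 1: normalize row 0 (÷-1) = (1, -3, 0)
  row 1: subtract -2×row0 = (0, -10, 3)
  row 2: subtract 2×row0 = (0, 7, 4)
step 2: normalize row 1 (÷-10) = (0, 1, -3/10)
  row 0: subtract -3×row1 = (1, 0, -9/10)
  row 2: subtract 7×row1 = (0, 0, 61/10)
step 3: normalize row 2 (÷61/10) = (0, 0, 1)
  row 0: subtract -9/10×row2 = (1, 0, 0)
  row 1: subtract -3/10×row2 = (0, 1, 0)

rank = 3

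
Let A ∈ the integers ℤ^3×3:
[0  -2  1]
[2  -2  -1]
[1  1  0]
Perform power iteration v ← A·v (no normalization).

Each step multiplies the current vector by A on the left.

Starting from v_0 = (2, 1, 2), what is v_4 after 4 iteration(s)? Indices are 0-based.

v_4 = (-24, -12, 18)

v_0 = (2, 1, 2).
v_1 = A·v_0 = (0, 0, 3).
v_2 = A·v_1 = (3, -3, 0).
v_3 = A·v_2 = (6, 12, 0).
v_4 = A·v_3 = (-24, -12, 18).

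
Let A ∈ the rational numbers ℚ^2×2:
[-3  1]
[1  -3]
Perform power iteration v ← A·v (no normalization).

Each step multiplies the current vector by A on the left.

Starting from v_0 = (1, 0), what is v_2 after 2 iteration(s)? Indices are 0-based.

v_2 = (10, -6)

v_0 = (1, 0).
v_1 = A·v_0 = (-3, 1).
v_2 = A·v_1 = (10, -6).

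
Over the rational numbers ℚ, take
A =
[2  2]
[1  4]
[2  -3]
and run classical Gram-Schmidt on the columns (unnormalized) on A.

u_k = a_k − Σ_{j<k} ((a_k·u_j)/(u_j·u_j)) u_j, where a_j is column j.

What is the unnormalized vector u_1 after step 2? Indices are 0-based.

Step 1: u_0 = a_0 = (2, 1, 2).
Step 2: u_1 = a_1 − (2/9)·u_0 = (14/9, 34/9, -31/9).

u_1 = (14/9, 34/9, -31/9)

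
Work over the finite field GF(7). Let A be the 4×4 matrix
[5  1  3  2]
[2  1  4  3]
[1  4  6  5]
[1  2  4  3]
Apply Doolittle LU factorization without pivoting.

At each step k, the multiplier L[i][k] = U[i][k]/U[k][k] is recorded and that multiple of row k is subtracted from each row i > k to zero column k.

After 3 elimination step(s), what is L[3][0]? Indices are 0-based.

L[3][0] = 3

Step 1: pivot at (0,0) is 5.
  row1 ← row1 − (6)·row0  ⇒  L[1][0]=6, U row1=(0, 2, 0, 5)
  row2 ← row2 − (3)·row0  ⇒  L[2][0]=3, U row2=(0, 1, 4, 6)
  row3 ← row3 − (3)·row0  ⇒  L[3][0]=3, U row3=(0, 6, 2, 4)
Step 2: pivot at (1,1) is 2.
  row2 ← row2 − (4)·row1  ⇒  L[2][1]=4, U row2=(0, 0, 4, 0)
  row3 ← row3 − (3)·row1  ⇒  L[3][1]=3, U row3=(0, 0, 2, 3)
Step 3: pivot at (2,2) is 4.
  row3 ← row3 − (4)·row2  ⇒  L[3][2]=4, U row3=(0, 0, 0, 3)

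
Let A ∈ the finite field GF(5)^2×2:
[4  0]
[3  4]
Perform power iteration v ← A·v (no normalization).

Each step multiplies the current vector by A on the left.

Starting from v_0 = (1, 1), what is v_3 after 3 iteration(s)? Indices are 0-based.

v_0 = (1, 1).
v_1 = A·v_0 = (4, 2).
v_2 = A·v_1 = (1, 0).
v_3 = A·v_2 = (4, 3).

v_3 = (4, 3)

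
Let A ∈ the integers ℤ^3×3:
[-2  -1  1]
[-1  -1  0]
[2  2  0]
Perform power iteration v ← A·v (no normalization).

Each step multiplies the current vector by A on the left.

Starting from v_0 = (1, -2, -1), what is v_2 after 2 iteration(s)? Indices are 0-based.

v_0 = (1, -2, -1).
v_1 = A·v_0 = (-1, 1, -2).
v_2 = A·v_1 = (-1, 0, 0).

v_2 = (-1, 0, 0)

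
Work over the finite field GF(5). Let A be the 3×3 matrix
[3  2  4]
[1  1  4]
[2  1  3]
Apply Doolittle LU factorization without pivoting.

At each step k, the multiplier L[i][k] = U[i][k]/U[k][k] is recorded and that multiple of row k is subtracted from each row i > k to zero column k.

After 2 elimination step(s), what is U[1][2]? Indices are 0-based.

k=0: U[0][0]=3
  eliminate (1,0): mult=2, new row 1: (0, 2, 1); set L[1][0]=2
  eliminate (2,0): mult=4, new row 2: (0, 3, 2); set L[2][0]=4
k=1: U[1][1]=2
  eliminate (2,1): mult=4, new row 2: (0, 0, 3); set L[2][1]=4

U[1][2] = 1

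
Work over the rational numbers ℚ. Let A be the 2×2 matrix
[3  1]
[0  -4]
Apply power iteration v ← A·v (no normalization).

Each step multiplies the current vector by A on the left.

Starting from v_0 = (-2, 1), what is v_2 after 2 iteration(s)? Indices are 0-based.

v_2 = (-19, 16)

v_0 = (-2, 1).
v_1 = A·v_0 = (-5, -4).
v_2 = A·v_1 = (-19, 16).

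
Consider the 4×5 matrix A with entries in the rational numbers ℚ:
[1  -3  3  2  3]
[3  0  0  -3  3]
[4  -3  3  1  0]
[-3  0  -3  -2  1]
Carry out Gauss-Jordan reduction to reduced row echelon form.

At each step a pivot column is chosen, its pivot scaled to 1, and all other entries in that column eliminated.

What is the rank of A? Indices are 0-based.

[1] R0 /= 1  ⇒  (1, -3, 3, 2, 3)
     R1 -= 3·R0  ⇒  (0, 9, -9, -9, -6)
     R2 -= 4·R0  ⇒  (0, 9, -9, -7, -12)
     R3 -= -3·R0  ⇒  (0, -9, 6, 4, 10)
[2] R1 /= 9  ⇒  (0, 1, -1, -1, -2/3)
     R0 -= -3·R1  ⇒  (1, 0, 0, -1, 1)
     R2 -= 9·R1  ⇒  (0, 0, 0, 2, -6)
     R3 -= -9·R1  ⇒  (0, 0, -3, -5, 4)
[3] R2 <-> R3
[3] R2 /= -3  ⇒  (0, 0, 1, 5/3, -4/3)
     R1 -= -1·R2  ⇒  (0, 1, 0, 2/3, -2)
[4] R3 /= 2  ⇒  (0, 0, 0, 1, -3)
     R0 -= -1·R3  ⇒  (1, 0, 0, 0, -2)
     R1 -= 2/3·R3  ⇒  (0, 1, 0, 0, 0)
     R2 -= 5/3·R3  ⇒  (0, 0, 1, 0, 11/3)

rank = 4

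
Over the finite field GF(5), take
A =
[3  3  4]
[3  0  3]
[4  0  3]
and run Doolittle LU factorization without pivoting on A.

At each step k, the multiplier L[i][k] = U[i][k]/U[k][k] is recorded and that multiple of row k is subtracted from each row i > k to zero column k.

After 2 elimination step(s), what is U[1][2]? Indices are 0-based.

U[1][2] = 4

Step 1: pivot at (0,0) is 3.
  row1 ← row1 − (1)·row0  ⇒  L[1][0]=1, U row1=(0, 2, 4)
  row2 ← row2 − (3)·row0  ⇒  L[2][0]=3, U row2=(0, 1, 1)
Step 2: pivot at (1,1) is 2.
  row2 ← row2 − (3)·row1  ⇒  L[2][1]=3, U row2=(0, 0, 4)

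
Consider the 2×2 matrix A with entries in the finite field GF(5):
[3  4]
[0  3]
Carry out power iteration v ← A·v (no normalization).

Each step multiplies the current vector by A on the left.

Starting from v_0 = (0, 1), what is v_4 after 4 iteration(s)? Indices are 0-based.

v_0 = (0, 1).
v_1 = A·v_0 = (4, 3).
v_2 = A·v_1 = (4, 4).
v_3 = A·v_2 = (3, 2).
v_4 = A·v_3 = (2, 1).

v_4 = (2, 1)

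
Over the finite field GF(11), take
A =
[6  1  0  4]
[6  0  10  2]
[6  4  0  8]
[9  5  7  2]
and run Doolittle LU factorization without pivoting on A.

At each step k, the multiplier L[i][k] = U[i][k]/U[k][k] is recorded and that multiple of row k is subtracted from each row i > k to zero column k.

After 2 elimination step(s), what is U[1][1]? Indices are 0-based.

Step 1: pivot at (0,0) is 6.
  row1 ← row1 − (1)·row0  ⇒  L[1][0]=1, U row1=(0, 10, 10, 9)
  row2 ← row2 − (1)·row0  ⇒  L[2][0]=1, U row2=(0, 3, 0, 4)
  row3 ← row3 − (7)·row0  ⇒  L[3][0]=7, U row3=(0, 9, 7, 7)
Step 2: pivot at (1,1) is 10.
  row2 ← row2 − (8)·row1  ⇒  L[2][1]=8, U row2=(0, 0, 8, 9)
  row3 ← row3 − (2)·row1  ⇒  L[3][1]=2, U row3=(0, 0, 9, 0)

U[1][1] = 10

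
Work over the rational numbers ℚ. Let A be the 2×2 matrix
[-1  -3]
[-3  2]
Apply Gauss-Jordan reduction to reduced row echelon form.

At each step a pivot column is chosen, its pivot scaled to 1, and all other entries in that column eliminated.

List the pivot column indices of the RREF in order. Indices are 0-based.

pivot(0,0)=-1: scale R0 → (1, 3)
  clear (1,0): R1 −= (-3)R0 → (0, 11)
pivot(1,1)=11: scale R1 → (0, 1)
  clear (0,1): R0 −= (3)R1 → (1, 0)

pivot columns: 0, 1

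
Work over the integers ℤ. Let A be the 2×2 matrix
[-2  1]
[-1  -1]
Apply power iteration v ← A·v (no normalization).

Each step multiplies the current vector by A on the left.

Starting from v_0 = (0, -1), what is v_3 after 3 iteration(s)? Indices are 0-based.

v_3 = (-6, -3)

v_0 = (0, -1).
v_1 = A·v_0 = (-1, 1).
v_2 = A·v_1 = (3, 0).
v_3 = A·v_2 = (-6, -3).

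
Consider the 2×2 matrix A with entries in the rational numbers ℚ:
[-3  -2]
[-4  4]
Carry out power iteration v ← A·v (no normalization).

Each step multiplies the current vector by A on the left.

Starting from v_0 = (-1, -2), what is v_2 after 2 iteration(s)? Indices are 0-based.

v_2 = (-13, -44)

v_0 = (-1, -2).
v_1 = A·v_0 = (7, -4).
v_2 = A·v_1 = (-13, -44).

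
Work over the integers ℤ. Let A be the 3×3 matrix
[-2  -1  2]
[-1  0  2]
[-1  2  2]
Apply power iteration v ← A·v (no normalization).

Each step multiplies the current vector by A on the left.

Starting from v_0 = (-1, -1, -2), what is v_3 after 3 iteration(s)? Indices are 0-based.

v_0 = (-1, -1, -2).
v_1 = A·v_0 = (-1, -3, -5).
v_2 = A·v_1 = (-5, -9, -15).
v_3 = A·v_2 = (-11, -25, -43).

v_3 = (-11, -25, -43)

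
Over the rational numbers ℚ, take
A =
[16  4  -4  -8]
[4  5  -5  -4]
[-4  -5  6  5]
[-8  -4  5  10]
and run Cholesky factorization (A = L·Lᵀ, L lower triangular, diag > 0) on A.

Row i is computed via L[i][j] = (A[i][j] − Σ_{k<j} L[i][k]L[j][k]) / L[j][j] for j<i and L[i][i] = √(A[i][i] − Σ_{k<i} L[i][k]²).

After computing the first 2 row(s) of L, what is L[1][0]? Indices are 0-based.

Step 1: L[0][0] = √(16) = 4.
  L[1][0] = (4) / L[0][0] = 1.
Step 2: L[1][1] = √(4) = 2.

L[1][0] = 1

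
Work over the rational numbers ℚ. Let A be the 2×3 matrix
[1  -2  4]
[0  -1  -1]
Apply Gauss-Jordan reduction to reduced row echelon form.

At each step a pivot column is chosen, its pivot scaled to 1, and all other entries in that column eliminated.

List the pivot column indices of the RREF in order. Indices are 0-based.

[1] R0 /= 1  ⇒  (1, -2, 4)
[2] R1 /= -1  ⇒  (0, 1, 1)
     R0 -= -2·R1  ⇒  (1, 0, 6)

pivot columns: 0, 1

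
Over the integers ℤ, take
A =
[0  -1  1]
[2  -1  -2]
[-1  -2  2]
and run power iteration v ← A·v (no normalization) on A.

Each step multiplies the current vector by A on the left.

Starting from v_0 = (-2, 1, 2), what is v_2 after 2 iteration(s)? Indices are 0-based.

v_2 = (13, 3, 25)

v_0 = (-2, 1, 2).
v_1 = A·v_0 = (1, -9, 4).
v_2 = A·v_1 = (13, 3, 25).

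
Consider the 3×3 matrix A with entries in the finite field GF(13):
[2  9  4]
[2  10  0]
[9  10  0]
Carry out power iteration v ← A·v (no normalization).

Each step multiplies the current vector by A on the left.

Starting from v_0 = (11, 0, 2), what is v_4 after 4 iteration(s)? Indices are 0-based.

v_4 = (1, 6, 1)

v_0 = (11, 0, 2).
v_1 = A·v_0 = (4, 9, 8).
v_2 = A·v_1 = (4, 7, 9).
v_3 = A·v_2 = (3, 0, 2).
v_4 = A·v_3 = (1, 6, 1).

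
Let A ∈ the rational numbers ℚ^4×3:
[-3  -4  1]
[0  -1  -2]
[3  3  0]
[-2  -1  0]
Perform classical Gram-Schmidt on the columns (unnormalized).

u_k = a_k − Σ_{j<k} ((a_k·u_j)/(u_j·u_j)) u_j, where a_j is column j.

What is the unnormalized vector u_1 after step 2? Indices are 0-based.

Step 1: u_0 = a_0 = (-3, 0, 3, -2).
Step 2: u_1 = a_1 − (23/22)·u_0 = (-19/22, -1, -3/22, 12/11).

u_1 = (-19/22, -1, -3/22, 12/11)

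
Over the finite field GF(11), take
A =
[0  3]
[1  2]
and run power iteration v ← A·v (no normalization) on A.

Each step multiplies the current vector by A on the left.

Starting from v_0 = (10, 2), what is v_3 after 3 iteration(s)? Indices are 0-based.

v_3 = (3, 0)

v_0 = (10, 2).
v_1 = A·v_0 = (6, 3).
v_2 = A·v_1 = (9, 1).
v_3 = A·v_2 = (3, 0).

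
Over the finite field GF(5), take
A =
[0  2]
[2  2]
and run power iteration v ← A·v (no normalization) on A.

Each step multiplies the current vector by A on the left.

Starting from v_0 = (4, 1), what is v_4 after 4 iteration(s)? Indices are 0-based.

v_0 = (4, 1).
v_1 = A·v_0 = (2, 0).
v_2 = A·v_1 = (0, 4).
v_3 = A·v_2 = (3, 3).
v_4 = A·v_3 = (1, 2).

v_4 = (1, 2)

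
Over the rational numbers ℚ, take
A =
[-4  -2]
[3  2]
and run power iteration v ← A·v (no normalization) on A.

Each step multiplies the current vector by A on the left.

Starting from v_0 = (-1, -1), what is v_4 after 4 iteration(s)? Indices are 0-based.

v_4 = (-108, 68)

v_0 = (-1, -1).
v_1 = A·v_0 = (6, -5).
v_2 = A·v_1 = (-14, 8).
v_3 = A·v_2 = (40, -26).
v_4 = A·v_3 = (-108, 68).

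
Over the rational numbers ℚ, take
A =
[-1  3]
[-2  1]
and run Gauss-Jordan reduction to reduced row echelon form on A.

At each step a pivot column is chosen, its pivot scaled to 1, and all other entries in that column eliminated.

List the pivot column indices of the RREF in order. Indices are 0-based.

pivot columns: 0, 1

[1] R0 /= -1  ⇒  (1, -3)
     R1 -= -2·R0  ⇒  (0, -5)
[2] R1 /= -5  ⇒  (0, 1)
     R0 -= -3·R1  ⇒  (1, 0)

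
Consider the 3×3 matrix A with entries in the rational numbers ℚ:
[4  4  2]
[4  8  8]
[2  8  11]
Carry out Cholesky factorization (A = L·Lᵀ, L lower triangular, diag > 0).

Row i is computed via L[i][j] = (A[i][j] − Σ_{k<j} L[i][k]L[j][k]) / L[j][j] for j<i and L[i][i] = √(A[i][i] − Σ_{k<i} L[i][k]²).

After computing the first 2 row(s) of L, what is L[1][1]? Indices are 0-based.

L[1][1] = 2

Step 1: L[0][0] = √(4) = 2.
  L[1][0] = (4) / L[0][0] = 2.
Step 2: L[1][1] = √(4) = 2.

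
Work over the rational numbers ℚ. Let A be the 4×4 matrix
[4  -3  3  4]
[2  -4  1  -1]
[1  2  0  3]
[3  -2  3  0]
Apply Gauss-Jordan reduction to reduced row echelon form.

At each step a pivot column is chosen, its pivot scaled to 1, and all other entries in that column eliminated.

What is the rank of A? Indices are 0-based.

rank = 4

[1] R0 /= 4  ⇒  (1, -3/4, 3/4, 1)
     R1 -= 2·R0  ⇒  (0, -5/2, -1/2, -3)
     R2 -= 1·R0  ⇒  (0, 11/4, -3/4, 2)
     R3 -= 3·R0  ⇒  (0, 1/4, 3/4, -3)
[2] R1 /= -5/2  ⇒  (0, 1, 1/5, 6/5)
     R0 -= -3/4·R1  ⇒  (1, 0, 9/10, 19/10)
     R2 -= 11/4·R1  ⇒  (0, 0, -13/10, -13/10)
     R3 -= 1/4·R1  ⇒  (0, 0, 7/10, -33/10)
[3] R2 /= -13/10  ⇒  (0, 0, 1, 1)
     R0 -= 9/10·R2  ⇒  (1, 0, 0, 1)
     R1 -= 1/5·R2  ⇒  (0, 1, 0, 1)
     R3 -= 7/10·R2  ⇒  (0, 0, 0, -4)
[4] R3 /= -4  ⇒  (0, 0, 0, 1)
     R0 -= 1·R3  ⇒  (1, 0, 0, 0)
     R1 -= 1·R3  ⇒  (0, 1, 0, 0)
     R2 -= 1·R3  ⇒  (0, 0, 1, 0)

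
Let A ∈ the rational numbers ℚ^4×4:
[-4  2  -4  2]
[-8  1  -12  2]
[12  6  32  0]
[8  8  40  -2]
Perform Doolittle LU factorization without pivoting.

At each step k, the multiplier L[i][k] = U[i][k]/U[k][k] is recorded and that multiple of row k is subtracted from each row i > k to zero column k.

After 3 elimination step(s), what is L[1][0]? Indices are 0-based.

[col 0] pivot -4
  R1 -= 2*R0 → (0, -3, -4, -2)  (L[1][0] := 2)
  R2 -= -3*R0 → (0, 12, 20, 6)  (L[2][0] := -3)
  R3 -= -2*R0 → (0, 12, 32, 2)  (L[3][0] := -2)
[col 1] pivot -3
  R2 -= -4*R1 → (0, 0, 4, -2)  (L[2][1] := -4)
  R3 -= -4*R1 → (0, 0, 16, -6)  (L[3][1] := -4)
[col 2] pivot 4
  R3 -= 4*R2 → (0, 0, 0, 2)  (L[3][2] := 4)

L[1][0] = 2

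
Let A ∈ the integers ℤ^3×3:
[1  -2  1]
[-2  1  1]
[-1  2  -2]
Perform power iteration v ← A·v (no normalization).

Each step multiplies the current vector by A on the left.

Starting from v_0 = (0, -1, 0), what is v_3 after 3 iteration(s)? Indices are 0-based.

v_0 = (0, -1, 0).
v_1 = A·v_0 = (2, -1, -2).
v_2 = A·v_1 = (2, -7, 0).
v_3 = A·v_2 = (16, -11, -16).

v_3 = (16, -11, -16)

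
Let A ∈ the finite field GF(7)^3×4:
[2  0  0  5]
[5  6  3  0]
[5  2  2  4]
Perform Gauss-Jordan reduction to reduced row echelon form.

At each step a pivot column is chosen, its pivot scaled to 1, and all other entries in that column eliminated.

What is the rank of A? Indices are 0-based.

step 1: normalize row 0 (÷2) = (1, 0, 0, 6)
  row 1: subtract 5×row0 = (0, 6, 3, 5)
  row 2: subtract 5×row0 = (0, 2, 2, 2)
step 2: normalize row 1 (÷6) = (0, 1, 4, 2)
  row 2: subtract 2×row1 = (0, 0, 1, 5)
step 3: normalize row 2 (÷1) = (0, 0, 1, 5)
  row 1: subtract 4×row2 = (0, 1, 0, 3)

rank = 3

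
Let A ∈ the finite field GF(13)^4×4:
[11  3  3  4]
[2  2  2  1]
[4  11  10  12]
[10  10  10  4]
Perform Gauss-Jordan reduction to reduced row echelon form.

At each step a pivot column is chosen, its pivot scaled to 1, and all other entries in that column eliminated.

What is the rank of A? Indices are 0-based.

step 1: normalize row 0 (÷11) = (1, 5, 5, 11)
  row 1: subtract 2×row0 = (0, 5, 5, 5)
  row 2: subtract 4×row0 = (0, 4, 3, 7)
  row 3: subtract 10×row0 = (0, 12, 12, 11)
step 2: normalize row 1 (÷5) = (0, 1, 1, 1)
  row 0: subtract 5×row1 = (1, 0, 0, 6)
  row 2: subtract 4×row1 = (0, 0, 12, 3)
  row 3: subtract 12×row1 = (0, 0, 0, 12)
step 3: normalize row 2 (÷12) = (0, 0, 1, 10)
  row 1: subtract 1×row2 = (0, 1, 0, 4)
step 4: normalize row 3 (÷12) = (0, 0, 0, 1)
  row 0: subtract 6×row3 = (1, 0, 0, 0)
  row 1: subtract 4×row3 = (0, 1, 0, 0)
  row 2: subtract 10×row3 = (0, 0, 1, 0)

rank = 4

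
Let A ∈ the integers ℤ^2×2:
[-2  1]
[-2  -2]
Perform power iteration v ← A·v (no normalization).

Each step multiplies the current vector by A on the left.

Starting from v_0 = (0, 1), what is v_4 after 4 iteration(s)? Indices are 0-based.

v_4 = (-16, -28)

v_0 = (0, 1).
v_1 = A·v_0 = (1, -2).
v_2 = A·v_1 = (-4, 2).
v_3 = A·v_2 = (10, 4).
v_4 = A·v_3 = (-16, -28).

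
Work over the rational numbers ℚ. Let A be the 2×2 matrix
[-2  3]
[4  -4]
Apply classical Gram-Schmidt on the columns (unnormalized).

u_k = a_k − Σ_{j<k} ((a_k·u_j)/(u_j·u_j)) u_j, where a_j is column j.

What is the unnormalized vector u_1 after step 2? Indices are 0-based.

u_1 = (4/5, 2/5)

Step 1: u_0 = a_0 = (-2, 4).
Step 2: u_1 = a_1 − (-11/10)·u_0 = (4/5, 2/5).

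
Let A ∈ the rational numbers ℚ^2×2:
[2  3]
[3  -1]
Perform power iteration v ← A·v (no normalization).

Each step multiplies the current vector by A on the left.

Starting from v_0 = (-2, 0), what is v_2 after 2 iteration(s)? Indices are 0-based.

v_0 = (-2, 0).
v_1 = A·v_0 = (-4, -6).
v_2 = A·v_1 = (-26, -6).

v_2 = (-26, -6)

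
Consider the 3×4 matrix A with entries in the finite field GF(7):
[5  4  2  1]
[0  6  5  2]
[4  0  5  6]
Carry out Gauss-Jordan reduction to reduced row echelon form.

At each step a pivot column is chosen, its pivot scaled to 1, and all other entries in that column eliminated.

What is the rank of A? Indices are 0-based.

rank = 3

step 1: normalize row 0 (÷5) = (1, 5, 6, 3)
  row 2: subtract 4×row0 = (0, 1, 2, 1)
step 2: normalize row 1 (÷6) = (0, 1, 2, 5)
  row 0: subtract 5×row1 = (1, 0, 3, 6)
  row 2: subtract 1×row1 = (0, 0, 0, 3)
skip col 2 (zero from row 2)
step 3: normalize row 2 (÷3) = (0, 0, 0, 1)
  row 0: subtract 6×row2 = (1, 0, 3, 0)
  row 1: subtract 5×row2 = (0, 1, 2, 0)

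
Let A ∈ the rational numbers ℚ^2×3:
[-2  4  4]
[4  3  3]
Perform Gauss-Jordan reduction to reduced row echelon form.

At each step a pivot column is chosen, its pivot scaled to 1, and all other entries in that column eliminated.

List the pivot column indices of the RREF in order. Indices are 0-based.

pivot columns: 0, 1

pivot(0,0)=-2: scale R0 → (1, -2, -2)
  clear (1,0): R1 −= (4)R0 → (0, 11, 11)
pivot(1,1)=11: scale R1 → (0, 1, 1)
  clear (0,1): R0 −= (-2)R1 → (1, 0, 0)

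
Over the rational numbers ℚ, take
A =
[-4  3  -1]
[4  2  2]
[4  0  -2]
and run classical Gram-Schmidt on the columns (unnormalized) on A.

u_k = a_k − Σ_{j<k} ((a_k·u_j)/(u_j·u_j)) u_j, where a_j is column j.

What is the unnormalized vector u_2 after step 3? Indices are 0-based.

Step 1: u_0 = a_0 = (-4, 4, 4).
Step 2: u_1 = a_1 − (-1/12)·u_0 = (8/3, 7/3, 1/3).
Step 3: u_2 = a_2 − (1/12)·u_0 − (2/19)·u_1 = (-18/19, 27/19, -45/19).

u_2 = (-18/19, 27/19, -45/19)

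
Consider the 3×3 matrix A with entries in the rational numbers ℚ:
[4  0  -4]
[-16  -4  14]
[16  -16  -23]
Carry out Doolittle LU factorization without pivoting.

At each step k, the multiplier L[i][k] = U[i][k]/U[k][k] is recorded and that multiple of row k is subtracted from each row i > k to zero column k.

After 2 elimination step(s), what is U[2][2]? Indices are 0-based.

U[2][2] = 1

k=0: U[0][0]=4
  eliminate (1,0): mult=-4, new row 1: (0, -4, -2); set L[1][0]=-4
  eliminate (2,0): mult=4, new row 2: (0, -16, -7); set L[2][0]=4
k=1: U[1][1]=-4
  eliminate (2,1): mult=4, new row 2: (0, 0, 1); set L[2][1]=4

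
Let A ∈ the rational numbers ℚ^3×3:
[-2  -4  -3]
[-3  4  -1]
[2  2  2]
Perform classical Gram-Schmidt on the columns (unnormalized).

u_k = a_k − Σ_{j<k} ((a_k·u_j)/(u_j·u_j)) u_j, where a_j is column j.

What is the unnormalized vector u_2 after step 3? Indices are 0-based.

Step 1: u_0 = a_0 = (-2, -3, 2).
Step 2: u_1 = a_1 − (0)·u_0 = (-4, 4, 2).
Step 3: u_2 = a_2 − (13/17)·u_0 − (1/3)·u_1 = (-7/51, -2/51, -10/51).

u_2 = (-7/51, -2/51, -10/51)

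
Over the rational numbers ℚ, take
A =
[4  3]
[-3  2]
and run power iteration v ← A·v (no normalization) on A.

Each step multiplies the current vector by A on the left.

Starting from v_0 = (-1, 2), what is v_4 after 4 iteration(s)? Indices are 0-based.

v_4 = (347, -562)

v_0 = (-1, 2).
v_1 = A·v_0 = (2, 7).
v_2 = A·v_1 = (29, 8).
v_3 = A·v_2 = (140, -71).
v_4 = A·v_3 = (347, -562).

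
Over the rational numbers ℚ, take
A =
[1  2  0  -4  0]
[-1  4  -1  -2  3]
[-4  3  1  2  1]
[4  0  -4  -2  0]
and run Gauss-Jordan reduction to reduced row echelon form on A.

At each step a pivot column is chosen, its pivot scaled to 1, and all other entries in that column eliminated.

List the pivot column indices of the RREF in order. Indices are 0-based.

[1] R0 /= 1  ⇒  (1, 2, 0, -4, 0)
     R1 -= -1·R0  ⇒  (0, 6, -1, -6, 3)
     R2 -= -4·R0  ⇒  (0, 11, 1, -14, 1)
     R3 -= 4·R0  ⇒  (0, -8, -4, 14, 0)
[2] R1 /= 6  ⇒  (0, 1, -1/6, -1, 1/2)
     R0 -= 2·R1  ⇒  (1, 0, 1/3, -2, -1)
     R2 -= 11·R1  ⇒  (0, 0, 17/6, -3, -9/2)
     R3 -= -8·R1  ⇒  (0, 0, -16/3, 6, 4)
[3] R2 /= 17/6  ⇒  (0, 0, 1, -18/17, -27/17)
     R0 -= 1/3·R2  ⇒  (1, 0, 0, -28/17, -8/17)
     R1 -= -1/6·R2  ⇒  (0, 1, 0, -20/17, 4/17)
     R3 -= -16/3·R2  ⇒  (0, 0, 0, 6/17, -76/17)
[4] R3 /= 6/17  ⇒  (0, 0, 0, 1, -38/3)
     R0 -= -28/17·R3  ⇒  (1, 0, 0, 0, -64/3)
     R1 -= -20/17·R3  ⇒  (0, 1, 0, 0, -44/3)
     R2 -= -18/17·R3  ⇒  (0, 0, 1, 0, -15)

pivot columns: 0, 1, 2, 3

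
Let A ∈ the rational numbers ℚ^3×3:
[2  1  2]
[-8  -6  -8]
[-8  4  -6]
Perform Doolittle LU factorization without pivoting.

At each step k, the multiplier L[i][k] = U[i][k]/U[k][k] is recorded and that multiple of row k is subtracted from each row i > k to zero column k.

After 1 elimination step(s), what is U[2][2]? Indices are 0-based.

k=0: U[0][0]=2
  eliminate (1,0): mult=-4, new row 1: (0, -2, 0); set L[1][0]=-4
  eliminate (2,0): mult=-4, new row 2: (0, 8, 2); set L[2][0]=-4

U[2][2] = 2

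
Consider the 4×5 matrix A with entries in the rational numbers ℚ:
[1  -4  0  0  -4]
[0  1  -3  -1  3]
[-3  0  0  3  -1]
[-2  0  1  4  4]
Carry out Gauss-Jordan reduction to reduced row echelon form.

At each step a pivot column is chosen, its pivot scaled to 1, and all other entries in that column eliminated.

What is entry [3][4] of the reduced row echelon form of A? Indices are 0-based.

step 1: normalize row 0 (÷1) = (1, -4, 0, 0, -4)
  row 2: subtract -3×row0 = (0, -12, 0, 3, -13)
  row 3: subtract -2×row0 = (0, -8, 1, 4, -4)
step 2: normalize row 1 (÷1) = (0, 1, -3, -1, 3)
  row 0: subtract -4×row1 = (1, 0, -12, -4, 8)
  row 2: subtract -12×row1 = (0, 0, -36, -9, 23)
  row 3: subtract -8×row1 = (0, 0, -23, -4, 20)
step 3: normalize row 2 (÷-36) = (0, 0, 1, 1/4, -23/36)
  row 0: subtract -12×row2 = (1, 0, 0, -1, 1/3)
  row 1: subtract -3×row2 = (0, 1, 0, -1/4, 13/12)
  row 3: subtract -23×row2 = (0, 0, 0, 7/4, 191/36)
step 4: normalize row 3 (÷7/4) = (0, 0, 0, 1, 191/63)
  row 0: subtract -1×row3 = (1, 0, 0, 0, 212/63)
  row 1: subtract -1/4×row3 = (0, 1, 0, 0, 116/63)
  row 2: subtract 1/4×row3 = (0, 0, 1, 0, -88/63)

M[3][4] = 191/63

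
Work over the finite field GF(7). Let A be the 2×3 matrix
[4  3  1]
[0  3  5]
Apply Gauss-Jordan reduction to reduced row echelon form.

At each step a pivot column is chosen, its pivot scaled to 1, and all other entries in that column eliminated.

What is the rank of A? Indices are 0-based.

rank = 2

pivot(0,0)=4: scale R0 → (1, 6, 2)
pivot(1,1)=3: scale R1 → (0, 1, 4)
  clear (0,1): R0 −= (6)R1 → (1, 0, 6)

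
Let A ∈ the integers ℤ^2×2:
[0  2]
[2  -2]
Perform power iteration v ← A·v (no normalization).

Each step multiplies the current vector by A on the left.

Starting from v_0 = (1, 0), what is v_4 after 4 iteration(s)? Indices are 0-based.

v_4 = (32, -48)

v_0 = (1, 0).
v_1 = A·v_0 = (0, 2).
v_2 = A·v_1 = (4, -4).
v_3 = A·v_2 = (-8, 16).
v_4 = A·v_3 = (32, -48).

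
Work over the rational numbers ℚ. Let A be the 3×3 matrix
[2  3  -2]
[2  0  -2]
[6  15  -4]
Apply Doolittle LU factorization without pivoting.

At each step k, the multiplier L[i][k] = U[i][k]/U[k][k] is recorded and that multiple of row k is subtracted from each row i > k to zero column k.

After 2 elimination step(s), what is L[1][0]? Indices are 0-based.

L[1][0] = 1

Step 1: pivot at (0,0) is 2.
  row1 ← row1 − (1)·row0  ⇒  L[1][0]=1, U row1=(0, -3, 0)
  row2 ← row2 − (3)·row0  ⇒  L[2][0]=3, U row2=(0, 6, 2)
Step 2: pivot at (1,1) is -3.
  row2 ← row2 − (-2)·row1  ⇒  L[2][1]=-2, U row2=(0, 0, 2)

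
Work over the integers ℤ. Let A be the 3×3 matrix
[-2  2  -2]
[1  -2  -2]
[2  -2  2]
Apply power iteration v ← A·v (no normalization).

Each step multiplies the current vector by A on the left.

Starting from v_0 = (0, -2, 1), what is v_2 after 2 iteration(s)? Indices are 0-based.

v_0 = (0, -2, 1).
v_1 = A·v_0 = (-6, 2, 6).
v_2 = A·v_1 = (4, -22, -4).

v_2 = (4, -22, -4)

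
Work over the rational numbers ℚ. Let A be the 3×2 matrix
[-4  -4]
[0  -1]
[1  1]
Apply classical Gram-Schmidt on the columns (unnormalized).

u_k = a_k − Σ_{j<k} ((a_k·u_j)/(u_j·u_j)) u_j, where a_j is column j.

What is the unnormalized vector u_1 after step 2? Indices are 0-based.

u_1 = (0, -1, 0)

Step 1: u_0 = a_0 = (-4, 0, 1).
Step 2: u_1 = a_1 − (1)·u_0 = (0, -1, 0).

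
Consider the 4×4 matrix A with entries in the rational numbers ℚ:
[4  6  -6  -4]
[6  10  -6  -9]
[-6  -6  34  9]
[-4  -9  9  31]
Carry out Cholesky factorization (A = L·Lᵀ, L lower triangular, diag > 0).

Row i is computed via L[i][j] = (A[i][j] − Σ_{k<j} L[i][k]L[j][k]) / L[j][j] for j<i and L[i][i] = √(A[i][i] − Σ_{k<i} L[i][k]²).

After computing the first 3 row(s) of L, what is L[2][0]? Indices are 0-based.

Step 1: L[0][0] = √(4) = 2.
  L[1][0] = (6) / L[0][0] = 3.
Step 2: L[1][1] = √(1) = 1.
  L[2][0] = (-6) / L[0][0] = -3.
  L[2][1] = (3) / L[1][1] = 3.
Step 3: L[2][2] = √(16) = 4.

L[2][0] = -3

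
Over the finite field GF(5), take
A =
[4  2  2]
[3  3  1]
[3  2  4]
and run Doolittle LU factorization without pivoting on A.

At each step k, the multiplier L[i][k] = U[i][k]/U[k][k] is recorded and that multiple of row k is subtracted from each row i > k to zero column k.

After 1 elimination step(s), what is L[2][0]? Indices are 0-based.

[col 0] pivot 4
  R1 -= 2*R0 → (0, 4, 2)  (L[1][0] := 2)
  R2 -= 2*R0 → (0, 3, 0)  (L[2][0] := 2)

L[2][0] = 2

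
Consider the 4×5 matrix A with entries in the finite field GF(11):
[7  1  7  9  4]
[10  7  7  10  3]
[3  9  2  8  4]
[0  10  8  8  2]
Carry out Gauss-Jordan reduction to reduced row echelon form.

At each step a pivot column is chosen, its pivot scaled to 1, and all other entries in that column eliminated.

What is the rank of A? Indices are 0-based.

[1] R0 /= 7  ⇒  (1, 8, 1, 6, 10)
     R1 -= 10·R0  ⇒  (0, 4, 8, 5, 2)
     R2 -= 3·R0  ⇒  (0, 7, 10, 1, 7)
[2] R1 /= 4  ⇒  (0, 1, 2, 4, 6)
     R0 -= 8·R1  ⇒  (1, 0, 7, 7, 6)
     R2 -= 7·R1  ⇒  (0, 0, 7, 6, 9)
     R3 -= 10·R1  ⇒  (0, 0, 10, 1, 8)
[3] R2 /= 7  ⇒  (0, 0, 1, 4, 6)
     R0 -= 7·R2  ⇒  (1, 0, 0, 1, 8)
     R1 -= 2·R2  ⇒  (0, 1, 0, 7, 5)
     R3 -= 10·R2  ⇒  (0, 0, 0, 5, 3)
[4] R3 /= 5  ⇒  (0, 0, 0, 1, 5)
     R0 -= 1·R3  ⇒  (1, 0, 0, 0, 3)
     R1 -= 7·R3  ⇒  (0, 1, 0, 0, 3)
     R2 -= 4·R3  ⇒  (0, 0, 1, 0, 8)

rank = 4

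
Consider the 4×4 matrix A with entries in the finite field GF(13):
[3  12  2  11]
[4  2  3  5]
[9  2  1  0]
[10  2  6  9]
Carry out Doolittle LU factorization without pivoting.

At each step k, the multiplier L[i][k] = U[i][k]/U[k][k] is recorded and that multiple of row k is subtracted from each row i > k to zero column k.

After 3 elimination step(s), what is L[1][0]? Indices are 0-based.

[col 0] pivot 3
  R1 -= 10*R0 → (0, 12, 9, 12)  (L[1][0] := 10)
  R2 -= 3*R0 → (0, 5, 8, 6)  (L[2][0] := 3)
  R3 -= 12*R0 → (0, 1, 8, 7)  (L[3][0] := 12)
[col 1] pivot 12
  R2 -= 8*R1 → (0, 0, 1, 1)  (L[2][1] := 8)
  R3 -= 12*R1 → (0, 0, 4, 6)  (L[3][1] := 12)
[col 2] pivot 1
  R3 -= 4*R2 → (0, 0, 0, 2)  (L[3][2] := 4)

L[1][0] = 10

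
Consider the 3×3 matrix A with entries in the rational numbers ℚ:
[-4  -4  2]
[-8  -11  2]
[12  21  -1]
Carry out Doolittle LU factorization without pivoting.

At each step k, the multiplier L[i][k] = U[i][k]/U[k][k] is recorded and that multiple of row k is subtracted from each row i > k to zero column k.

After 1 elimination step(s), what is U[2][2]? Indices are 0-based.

[col 0] pivot -4
  R1 -= 2*R0 → (0, -3, -2)  (L[1][0] := 2)
  R2 -= -3*R0 → (0, 9, 5)  (L[2][0] := -3)

U[2][2] = 5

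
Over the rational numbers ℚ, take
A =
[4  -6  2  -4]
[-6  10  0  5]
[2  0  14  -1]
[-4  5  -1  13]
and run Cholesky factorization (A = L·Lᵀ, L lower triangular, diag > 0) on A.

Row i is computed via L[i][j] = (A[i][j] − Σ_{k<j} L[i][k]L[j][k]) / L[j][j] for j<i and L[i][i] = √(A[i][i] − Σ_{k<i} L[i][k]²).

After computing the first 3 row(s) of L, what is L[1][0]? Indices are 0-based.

L[1][0] = -3

Step 1: L[0][0] = √(4) = 2.
  L[1][0] = (-6) / L[0][0] = -3.
Step 2: L[1][1] = √(1) = 1.
  L[2][0] = (2) / L[0][0] = 1.
  L[2][1] = (3) / L[1][1] = 3.
Step 3: L[2][2] = √(4) = 2.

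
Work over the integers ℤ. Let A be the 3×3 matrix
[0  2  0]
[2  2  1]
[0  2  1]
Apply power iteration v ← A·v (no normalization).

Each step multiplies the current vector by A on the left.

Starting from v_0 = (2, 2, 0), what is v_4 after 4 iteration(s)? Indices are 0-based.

v_0 = (2, 2, 0).
v_1 = A·v_0 = (4, 8, 4).
v_2 = A·v_1 = (16, 28, 20).
v_3 = A·v_2 = (56, 108, 76).
v_4 = A·v_3 = (216, 404, 292).

v_4 = (216, 404, 292)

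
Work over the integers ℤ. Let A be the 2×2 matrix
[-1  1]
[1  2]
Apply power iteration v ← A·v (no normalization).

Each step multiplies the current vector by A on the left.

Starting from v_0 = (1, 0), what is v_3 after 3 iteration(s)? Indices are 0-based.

v_0 = (1, 0).
v_1 = A·v_0 = (-1, 1).
v_2 = A·v_1 = (2, 1).
v_3 = A·v_2 = (-1, 4).

v_3 = (-1, 4)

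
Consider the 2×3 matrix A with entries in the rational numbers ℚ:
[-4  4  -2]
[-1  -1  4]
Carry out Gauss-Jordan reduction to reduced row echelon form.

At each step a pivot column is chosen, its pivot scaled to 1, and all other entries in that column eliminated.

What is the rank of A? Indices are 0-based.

rank = 2

[1] R0 /= -4  ⇒  (1, -1, 1/2)
     R1 -= -1·R0  ⇒  (0, -2, 9/2)
[2] R1 /= -2  ⇒  (0, 1, -9/4)
     R0 -= -1·R1  ⇒  (1, 0, -7/4)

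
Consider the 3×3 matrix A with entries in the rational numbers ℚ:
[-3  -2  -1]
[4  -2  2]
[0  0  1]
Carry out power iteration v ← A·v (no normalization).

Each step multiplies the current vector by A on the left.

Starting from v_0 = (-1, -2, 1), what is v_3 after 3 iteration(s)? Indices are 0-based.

v_3 = (24, -134, 1)

v_0 = (-1, -2, 1).
v_1 = A·v_0 = (6, 2, 1).
v_2 = A·v_1 = (-23, 22, 1).
v_3 = A·v_2 = (24, -134, 1).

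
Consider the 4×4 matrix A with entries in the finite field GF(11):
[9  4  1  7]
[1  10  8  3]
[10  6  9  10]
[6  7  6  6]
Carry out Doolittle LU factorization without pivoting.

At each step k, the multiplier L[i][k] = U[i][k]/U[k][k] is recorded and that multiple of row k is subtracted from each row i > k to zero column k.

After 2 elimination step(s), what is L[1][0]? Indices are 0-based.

Step 1: pivot at (0,0) is 9.
  row1 ← row1 − (5)·row0  ⇒  L[1][0]=5, U row1=(0, 1, 3, 1)
  row2 ← row2 − (6)·row0  ⇒  L[2][0]=6, U row2=(0, 4, 3, 1)
  row3 ← row3 − (8)·row0  ⇒  L[3][0]=8, U row3=(0, 8, 9, 5)
Step 2: pivot at (1,1) is 1.
  row2 ← row2 − (4)·row1  ⇒  L[2][1]=4, U row2=(0, 0, 2, 8)
  row3 ← row3 − (8)·row1  ⇒  L[3][1]=8, U row3=(0, 0, 7, 8)

L[1][0] = 5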